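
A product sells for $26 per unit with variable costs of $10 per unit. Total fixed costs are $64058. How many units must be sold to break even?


Formula: BEQ = Fixed Costs / (Price - Variable Cost)
Contribution margin = $26 - $10 = $16/unit
BEQ = ceil($64058 / $16/unit) = ceil(4003.62) = 4004 units

4004 units


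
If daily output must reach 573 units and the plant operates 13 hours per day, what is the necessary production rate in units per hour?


Formula: Production Rate = Daily Demand / Available Hours
Rate = 573 units/day / 13 hours/day
Rate = 44.1 units/hour

44.1 units/hour


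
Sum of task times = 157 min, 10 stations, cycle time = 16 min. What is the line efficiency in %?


Formula: Efficiency = Sum of Task Times / (N_stations * CT) * 100
Total station capacity = 10 stations * 16 min = 160 min
Efficiency = 157 / 160 * 100 = 98.1%

98.1%


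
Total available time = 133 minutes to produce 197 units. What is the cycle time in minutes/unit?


Formula: CT = Available Time / Number of Units
CT = 133 min / 197 units
CT = 0.68 min/unit

0.68 min/unit


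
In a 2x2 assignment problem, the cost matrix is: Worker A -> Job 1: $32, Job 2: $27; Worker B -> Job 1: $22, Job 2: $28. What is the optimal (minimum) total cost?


Option 1: A->1 + B->2 = $32 + $28 = $60
Option 2: A->2 + B->1 = $27 + $22 = $49
Min cost = min($60, $49) = $49

$49


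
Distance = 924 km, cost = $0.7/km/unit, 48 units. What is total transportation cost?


TC = dist * cost * units = 924 * 0.7 * 48 = $31046.40

$31046.40


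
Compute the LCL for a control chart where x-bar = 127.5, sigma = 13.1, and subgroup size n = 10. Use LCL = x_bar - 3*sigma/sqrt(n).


LCL = 127.5 - 3 * 13.1 / sqrt(10)

115.07


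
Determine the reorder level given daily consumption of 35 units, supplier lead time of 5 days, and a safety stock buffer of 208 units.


Formula: ROP = (Daily Demand * Lead Time) + Safety Stock
Demand during lead time = 35 * 5 = 175 units
ROP = 175 + 208 = 383 units

383 units


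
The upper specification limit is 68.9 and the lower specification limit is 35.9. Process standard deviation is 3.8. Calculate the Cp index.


Cp = (68.9 - 35.9) / (6 * 3.8)

1.45


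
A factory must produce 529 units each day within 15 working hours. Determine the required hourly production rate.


Formula: Production Rate = Daily Demand / Available Hours
Rate = 529 units/day / 15 hours/day
Rate = 35.3 units/hour

35.3 units/hour


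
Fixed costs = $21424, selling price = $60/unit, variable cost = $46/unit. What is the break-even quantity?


Formula: BEQ = Fixed Costs / (Price - Variable Cost)
Contribution margin = $60 - $46 = $14/unit
BEQ = ceil($21424 / $14/unit) = ceil(1530.29) = 1531 units

1531 units


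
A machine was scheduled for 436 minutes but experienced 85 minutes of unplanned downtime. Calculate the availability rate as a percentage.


Formula: Availability = (Planned Time - Downtime) / Planned Time * 100
Uptime = 436 - 85 = 351 min
Availability = 351 / 436 * 100 = 80.5%

80.5%


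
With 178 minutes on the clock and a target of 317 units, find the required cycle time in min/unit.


Formula: CT = Available Time / Number of Units
CT = 178 min / 317 units
CT = 0.56 min/unit

0.56 min/unit


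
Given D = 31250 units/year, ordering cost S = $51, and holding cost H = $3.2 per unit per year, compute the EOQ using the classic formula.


Formula: EOQ = sqrt(2 * D * S / H)
Numerator: 2 * 31250 * 51 = 3187500
2DS/H = 3187500 / 3.2 = 996093.8
EOQ = sqrt(996093.8) = 998.0 units

998.0 units


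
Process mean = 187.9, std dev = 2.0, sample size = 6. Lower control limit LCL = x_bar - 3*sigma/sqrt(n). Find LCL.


LCL = 187.9 - 3 * 2.0 / sqrt(6)

185.45


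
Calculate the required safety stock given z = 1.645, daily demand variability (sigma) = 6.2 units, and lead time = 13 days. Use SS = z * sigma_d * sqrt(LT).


Formula: SS = z * sigma_d * sqrt(LT)
sqrt(LT) = sqrt(13) = 3.6056
SS = 1.645 * 6.2 * 3.6056
SS = 36.8 units

36.8 units


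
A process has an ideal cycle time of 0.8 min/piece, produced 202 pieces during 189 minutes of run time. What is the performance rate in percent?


Formula: Performance = (Ideal CT * Total Count) / Run Time * 100
Ideal output time = 0.8 * 202 = 161.6 min
Performance = 161.6 / 189 * 100 = 85.5%

85.5%


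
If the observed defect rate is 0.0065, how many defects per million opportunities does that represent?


DPMO = defect_rate * 1000000 = 0.0065 * 1000000

6500


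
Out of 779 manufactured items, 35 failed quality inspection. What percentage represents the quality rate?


Formula: Quality Rate = Good Pieces / Total Pieces * 100
Good pieces = 779 - 35 = 744
QR = 744 / 779 * 100 = 95.5%

95.5%


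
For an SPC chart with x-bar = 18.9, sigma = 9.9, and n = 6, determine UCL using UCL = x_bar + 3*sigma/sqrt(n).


UCL = 18.9 + 3 * 9.9 / sqrt(6)

31.02


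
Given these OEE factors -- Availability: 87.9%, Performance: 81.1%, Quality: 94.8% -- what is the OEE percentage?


Formula: OEE = Availability * Performance * Quality / 10000
A * P = 87.9% * 81.1% / 100 = 71.29%
OEE = 71.29% * 94.8% / 100 = 67.6%

67.6%


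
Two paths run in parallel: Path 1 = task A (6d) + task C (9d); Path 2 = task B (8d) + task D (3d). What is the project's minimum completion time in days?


Path 1 = 6 + 9 = 15 days
Path 2 = 8 + 3 = 11 days
Duration = max(15, 11) = 15 days

15 days


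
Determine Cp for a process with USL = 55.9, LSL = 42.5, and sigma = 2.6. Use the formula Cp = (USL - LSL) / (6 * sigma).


Cp = (55.9 - 42.5) / (6 * 2.6)

0.86


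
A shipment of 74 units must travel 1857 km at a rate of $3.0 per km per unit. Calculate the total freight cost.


TC = dist * cost * units = 1857 * 3.0 * 74 = $412254.00

$412254.00


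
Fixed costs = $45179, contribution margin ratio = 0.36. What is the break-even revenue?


Formula: BER = Fixed Costs / Contribution Margin Ratio
BER = $45179 / 0.36
BER = $125497.22 (to the nearest cent)

$125497.22


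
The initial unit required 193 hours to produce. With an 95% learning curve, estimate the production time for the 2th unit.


Formula: T_n = T_1 * (learning_rate)^(log2(n)) where learning_rate = rate/100
Doublings = log2(2) = 1
T_n = 193 * 0.95^1
T_n = 193 * 0.95 = 183.4 hours

183.4 hours


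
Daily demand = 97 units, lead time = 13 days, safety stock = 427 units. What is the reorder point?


Formula: ROP = (Daily Demand * Lead Time) + Safety Stock
Demand during lead time = 97 * 13 = 1261 units
ROP = 1261 + 427 = 1688 units

1688 units


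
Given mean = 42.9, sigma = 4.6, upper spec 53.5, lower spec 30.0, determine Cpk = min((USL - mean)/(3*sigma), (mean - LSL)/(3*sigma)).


Cpu = (53.5 - 42.9) / (3 * 4.6) = 0.77
Cpl = (42.9 - 30.0) / (3 * 4.6) = 0.93
Cpk = min(0.77, 0.93) = 0.77

0.77


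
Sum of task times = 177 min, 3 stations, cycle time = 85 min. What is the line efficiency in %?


Formula: Efficiency = Sum of Task Times / (N_stations * CT) * 100
Total station capacity = 3 stations * 85 min = 255 min
Efficiency = 177 / 255 * 100 = 69.4%

69.4%


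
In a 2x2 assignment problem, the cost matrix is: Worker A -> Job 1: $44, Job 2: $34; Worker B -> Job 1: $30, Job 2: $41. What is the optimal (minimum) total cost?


Option 1: A->1 + B->2 = $44 + $41 = $85
Option 2: A->2 + B->1 = $34 + $30 = $64
Min cost = min($85, $64) = $64

$64


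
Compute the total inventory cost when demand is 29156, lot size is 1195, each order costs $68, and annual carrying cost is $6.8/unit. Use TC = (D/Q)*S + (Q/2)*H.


TC = 29156/1195 * 68 + 1195/2 * 6.8

$5722.09


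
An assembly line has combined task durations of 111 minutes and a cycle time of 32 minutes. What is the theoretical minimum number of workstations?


Formula: N_min = ceil(Sum of Task Times / Cycle Time)
N_min = ceil(111 min / 32 min) = ceil(3.4688)
N_min = 4 stations

4


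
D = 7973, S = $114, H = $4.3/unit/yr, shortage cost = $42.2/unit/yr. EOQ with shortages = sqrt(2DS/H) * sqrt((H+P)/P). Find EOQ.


Formula: EOQ* = sqrt(2DS/H) * sqrt((H+P)/P)
Base EOQ = sqrt(2*7973*114/4.3) = 650.2 units
Correction = sqrt((4.3+42.2)/42.2) = 1.04971
EOQ* = 650.2 * 1.04971 = 682.5 units

682.5 units


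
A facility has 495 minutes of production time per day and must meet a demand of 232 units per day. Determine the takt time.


Formula: Takt Time = Available Production Time / Customer Demand
Takt = 495 min/day / 232 units/day
Takt = 2.13 min/unit

2.13 min/unit


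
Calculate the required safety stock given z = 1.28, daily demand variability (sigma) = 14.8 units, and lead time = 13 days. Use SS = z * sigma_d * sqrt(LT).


Formula: SS = z * sigma_d * sqrt(LT)
sqrt(LT) = sqrt(13) = 3.6056
SS = 1.28 * 14.8 * 3.6056
SS = 68.3 units

68.3 units


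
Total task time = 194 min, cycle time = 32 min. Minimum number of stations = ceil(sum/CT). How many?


Formula: N_min = ceil(Sum of Task Times / Cycle Time)
N_min = ceil(194 min / 32 min) = ceil(6.0625)
N_min = 7 stations

7


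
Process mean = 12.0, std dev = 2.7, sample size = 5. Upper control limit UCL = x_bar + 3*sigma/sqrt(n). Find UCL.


UCL = 12.0 + 3 * 2.7 / sqrt(5)

15.62


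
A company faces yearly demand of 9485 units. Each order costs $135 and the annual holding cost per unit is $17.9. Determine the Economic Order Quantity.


Formula: EOQ = sqrt(2 * D * S / H)
Numerator: 2 * 9485 * 135 = 2560950
2DS/H = 2560950 / 17.9 = 143069.8
EOQ = sqrt(143069.8) = 378.2 units

378.2 units


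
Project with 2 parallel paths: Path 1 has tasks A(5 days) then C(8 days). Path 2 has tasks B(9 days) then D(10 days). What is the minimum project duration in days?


Path 1 = 5 + 8 = 13 days
Path 2 = 9 + 10 = 19 days
Duration = max(13, 19) = 19 days

19 days


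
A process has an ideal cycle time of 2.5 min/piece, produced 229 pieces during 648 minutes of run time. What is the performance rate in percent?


Formula: Performance = (Ideal CT * Total Count) / Run Time * 100
Ideal output time = 2.5 * 229 = 572.5 min
Performance = 572.5 / 648 * 100 = 88.3%

88.3%


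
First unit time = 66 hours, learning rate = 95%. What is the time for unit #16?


Formula: T_n = T_1 * (learning_rate)^(log2(n)) where learning_rate = rate/100
Doublings = log2(16) = 4
T_n = 66 * 0.95^4
T_n = 66 * 0.8145 = 53.8 hours

53.8 hours


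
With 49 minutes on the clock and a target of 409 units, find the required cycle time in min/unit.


Formula: CT = Available Time / Number of Units
CT = 49 min / 409 units
CT = 0.12 min/unit

0.12 min/unit


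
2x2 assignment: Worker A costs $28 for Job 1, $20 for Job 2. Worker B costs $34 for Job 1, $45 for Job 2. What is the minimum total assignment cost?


Option 1: A->1 + B->2 = $28 + $45 = $73
Option 2: A->2 + B->1 = $20 + $34 = $54
Min cost = min($73, $54) = $54

$54


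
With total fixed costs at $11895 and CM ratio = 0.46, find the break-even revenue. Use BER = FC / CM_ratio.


Formula: BER = Fixed Costs / Contribution Margin Ratio
BER = $11895 / 0.46
BER = $25858.70 (to the nearest cent)

$25858.70


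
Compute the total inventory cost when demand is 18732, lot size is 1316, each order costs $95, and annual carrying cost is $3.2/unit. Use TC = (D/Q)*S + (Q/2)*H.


TC = 18732/1316 * 95 + 1316/2 * 3.2

$3457.83


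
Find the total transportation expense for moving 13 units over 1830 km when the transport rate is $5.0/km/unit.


TC = dist * cost * units = 1830 * 5.0 * 13 = $118950.00

$118950.00


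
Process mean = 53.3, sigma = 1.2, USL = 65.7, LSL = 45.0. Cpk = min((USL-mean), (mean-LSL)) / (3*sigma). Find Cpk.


Cpu = (65.7 - 53.3) / (3 * 1.2) = 3.44
Cpl = (53.3 - 45.0) / (3 * 1.2) = 2.31
Cpk = min(3.44, 2.31) = 2.31

2.31


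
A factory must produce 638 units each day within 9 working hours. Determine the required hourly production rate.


Formula: Production Rate = Daily Demand / Available Hours
Rate = 638 units/day / 9 hours/day
Rate = 70.9 units/hour

70.9 units/hour


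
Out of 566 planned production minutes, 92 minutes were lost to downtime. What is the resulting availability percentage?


Formula: Availability = (Planned Time - Downtime) / Planned Time * 100
Uptime = 566 - 92 = 474 min
Availability = 474 / 566 * 100 = 83.7%

83.7%


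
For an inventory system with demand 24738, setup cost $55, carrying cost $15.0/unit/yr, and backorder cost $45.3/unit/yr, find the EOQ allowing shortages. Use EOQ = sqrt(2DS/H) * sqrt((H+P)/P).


Formula: EOQ* = sqrt(2DS/H) * sqrt((H+P)/P)
Base EOQ = sqrt(2*24738*55/15.0) = 425.92 units
Correction = sqrt((15.0+45.3)/45.3) = 1.15374
EOQ* = 425.92 * 1.15374 = 491.4 units

491.4 units


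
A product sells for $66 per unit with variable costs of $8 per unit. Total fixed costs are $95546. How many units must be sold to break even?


Formula: BEQ = Fixed Costs / (Price - Variable Cost)
Contribution margin = $66 - $8 = $58/unit
BEQ = ceil($95546 / $58/unit) = ceil(1647.34) = 1648 units

1648 units


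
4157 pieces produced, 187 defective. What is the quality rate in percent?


Formula: Quality Rate = Good Pieces / Total Pieces * 100
Good pieces = 4157 - 187 = 3970
QR = 3970 / 4157 * 100 = 95.5%

95.5%


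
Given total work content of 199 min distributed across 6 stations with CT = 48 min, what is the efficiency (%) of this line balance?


Formula: Efficiency = Sum of Task Times / (N_stations * CT) * 100
Total station capacity = 6 stations * 48 min = 288 min
Efficiency = 199 / 288 * 100 = 69.1%

69.1%


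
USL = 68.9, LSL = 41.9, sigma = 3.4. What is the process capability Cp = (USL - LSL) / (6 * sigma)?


Cp = (68.9 - 41.9) / (6 * 3.4)

1.32


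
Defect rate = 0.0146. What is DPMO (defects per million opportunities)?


DPMO = defect_rate * 1000000 = 0.0146 * 1000000

14600


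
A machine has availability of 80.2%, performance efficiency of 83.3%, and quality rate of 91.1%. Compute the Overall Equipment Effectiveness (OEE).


Formula: OEE = Availability * Performance * Quality / 10000
A * P = 80.2% * 83.3% / 100 = 66.81%
OEE = 66.81% * 91.1% / 100 = 60.9%

60.9%


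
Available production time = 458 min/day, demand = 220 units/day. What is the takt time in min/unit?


Formula: Takt Time = Available Production Time / Customer Demand
Takt = 458 min/day / 220 units/day
Takt = 2.08 min/unit

2.08 min/unit


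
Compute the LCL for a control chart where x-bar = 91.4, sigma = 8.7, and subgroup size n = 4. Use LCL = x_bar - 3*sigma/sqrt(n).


LCL = 91.4 - 3 * 8.7 / sqrt(4)

78.35


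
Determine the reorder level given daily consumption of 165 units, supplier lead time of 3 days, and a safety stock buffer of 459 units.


Formula: ROP = (Daily Demand * Lead Time) + Safety Stock
Demand during lead time = 165 * 3 = 495 units
ROP = 495 + 459 = 954 units

954 units


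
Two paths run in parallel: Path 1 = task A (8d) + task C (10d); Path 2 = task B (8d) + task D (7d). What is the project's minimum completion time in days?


Path 1 = 8 + 10 = 18 days
Path 2 = 8 + 7 = 15 days
Duration = max(18, 15) = 18 days

18 days


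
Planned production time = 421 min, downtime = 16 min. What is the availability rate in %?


Formula: Availability = (Planned Time - Downtime) / Planned Time * 100
Uptime = 421 - 16 = 405 min
Availability = 405 / 421 * 100 = 96.2%

96.2%


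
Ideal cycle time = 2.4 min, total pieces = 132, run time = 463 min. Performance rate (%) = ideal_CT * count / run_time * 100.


Formula: Performance = (Ideal CT * Total Count) / Run Time * 100
Ideal output time = 2.4 * 132 = 316.8 min
Performance = 316.8 / 463 * 100 = 68.4%

68.4%


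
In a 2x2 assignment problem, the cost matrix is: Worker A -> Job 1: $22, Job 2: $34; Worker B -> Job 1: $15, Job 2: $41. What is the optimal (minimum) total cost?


Option 1: A->1 + B->2 = $22 + $41 = $63
Option 2: A->2 + B->1 = $34 + $15 = $49
Min cost = min($63, $49) = $49

$49


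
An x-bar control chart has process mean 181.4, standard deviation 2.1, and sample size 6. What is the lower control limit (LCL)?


LCL = 181.4 - 3 * 2.1 / sqrt(6)

178.83


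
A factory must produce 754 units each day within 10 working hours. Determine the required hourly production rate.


Formula: Production Rate = Daily Demand / Available Hours
Rate = 754 units/day / 10 hours/day
Rate = 75.4 units/hour

75.4 units/hour


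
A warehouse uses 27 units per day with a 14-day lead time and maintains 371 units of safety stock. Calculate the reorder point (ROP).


Formula: ROP = (Daily Demand * Lead Time) + Safety Stock
Demand during lead time = 27 * 14 = 378 units
ROP = 378 + 371 = 749 units

749 units


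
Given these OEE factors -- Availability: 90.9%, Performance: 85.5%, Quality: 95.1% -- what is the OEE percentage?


Formula: OEE = Availability * Performance * Quality / 10000
A * P = 90.9% * 85.5% / 100 = 77.72%
OEE = 77.72% * 95.1% / 100 = 73.9%

73.9%


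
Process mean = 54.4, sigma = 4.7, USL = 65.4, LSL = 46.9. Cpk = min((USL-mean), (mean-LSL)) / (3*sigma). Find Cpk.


Cpu = (65.4 - 54.4) / (3 * 4.7) = 0.78
Cpl = (54.4 - 46.9) / (3 * 4.7) = 0.53
Cpk = min(0.78, 0.53) = 0.53

0.53


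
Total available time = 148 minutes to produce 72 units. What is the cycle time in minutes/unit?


Formula: CT = Available Time / Number of Units
CT = 148 min / 72 units
CT = 2.06 min/unit

2.06 min/unit


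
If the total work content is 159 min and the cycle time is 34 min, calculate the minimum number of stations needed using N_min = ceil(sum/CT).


Formula: N_min = ceil(Sum of Task Times / Cycle Time)
N_min = ceil(159 min / 34 min) = ceil(4.6765)
N_min = 5 stations

5


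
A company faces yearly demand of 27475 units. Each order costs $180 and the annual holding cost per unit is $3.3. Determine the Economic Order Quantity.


Formula: EOQ = sqrt(2 * D * S / H)
Numerator: 2 * 27475 * 180 = 9891000
2DS/H = 9891000 / 3.3 = 2997272.7
EOQ = sqrt(2997272.7) = 1731.3 units

1731.3 units


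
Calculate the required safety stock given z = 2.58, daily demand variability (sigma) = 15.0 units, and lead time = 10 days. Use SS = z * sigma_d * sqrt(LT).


Formula: SS = z * sigma_d * sqrt(LT)
sqrt(LT) = sqrt(10) = 3.1623
SS = 2.58 * 15.0 * 3.1623
SS = 122.4 units

122.4 units


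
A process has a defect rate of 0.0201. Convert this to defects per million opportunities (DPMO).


DPMO = defect_rate * 1000000 = 0.0201 * 1000000

20100


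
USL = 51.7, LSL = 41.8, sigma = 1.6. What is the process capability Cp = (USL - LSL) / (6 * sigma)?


Cp = (51.7 - 41.8) / (6 * 1.6)

1.03


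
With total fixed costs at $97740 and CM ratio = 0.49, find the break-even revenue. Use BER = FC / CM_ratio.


Formula: BER = Fixed Costs / Contribution Margin Ratio
BER = $97740 / 0.49
BER = $199469.39 (to the nearest cent)

$199469.39


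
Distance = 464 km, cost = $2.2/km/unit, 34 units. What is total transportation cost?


TC = dist * cost * units = 464 * 2.2 * 34 = $34707.20

$34707.20


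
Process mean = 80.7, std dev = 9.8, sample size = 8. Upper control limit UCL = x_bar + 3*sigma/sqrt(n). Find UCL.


UCL = 80.7 + 3 * 9.8 / sqrt(8)

91.09


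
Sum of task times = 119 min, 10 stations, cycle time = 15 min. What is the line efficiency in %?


Formula: Efficiency = Sum of Task Times / (N_stations * CT) * 100
Total station capacity = 10 stations * 15 min = 150 min
Efficiency = 119 / 150 * 100 = 79.3%

79.3%


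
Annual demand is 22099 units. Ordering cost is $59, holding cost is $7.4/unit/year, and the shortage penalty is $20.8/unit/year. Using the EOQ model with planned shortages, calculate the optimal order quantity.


Formula: EOQ* = sqrt(2DS/H) * sqrt((H+P)/P)
Base EOQ = sqrt(2*22099*59/7.4) = 593.62 units
Correction = sqrt((7.4+20.8)/20.8) = 1.16438
EOQ* = 593.62 * 1.16438 = 691.2 units

691.2 units


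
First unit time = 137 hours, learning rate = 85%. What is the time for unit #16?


Formula: T_n = T_1 * (learning_rate)^(log2(n)) where learning_rate = rate/100
Doublings = log2(16) = 4
T_n = 137 * 0.85^4
T_n = 137 * 0.522 = 71.5 hours

71.5 hours


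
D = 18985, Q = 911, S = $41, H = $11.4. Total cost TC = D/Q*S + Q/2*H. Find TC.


TC = 18985/911 * 41 + 911/2 * 11.4

$6047.13


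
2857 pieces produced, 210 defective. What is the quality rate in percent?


Formula: Quality Rate = Good Pieces / Total Pieces * 100
Good pieces = 2857 - 210 = 2647
QR = 2647 / 2857 * 100 = 92.6%

92.6%


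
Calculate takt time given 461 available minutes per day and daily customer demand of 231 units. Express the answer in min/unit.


Formula: Takt Time = Available Production Time / Customer Demand
Takt = 461 min/day / 231 units/day
Takt = 2.0 min/unit

2.0 min/unit


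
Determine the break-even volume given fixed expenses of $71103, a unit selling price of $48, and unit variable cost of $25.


Formula: BEQ = Fixed Costs / (Price - Variable Cost)
Contribution margin = $48 - $25 = $23/unit
BEQ = ceil($71103 / $23/unit) = ceil(3091.43) = 3092 units

3092 units


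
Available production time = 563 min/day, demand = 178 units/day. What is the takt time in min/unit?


Formula: Takt Time = Available Production Time / Customer Demand
Takt = 563 min/day / 178 units/day
Takt = 3.16 min/unit

3.16 min/unit


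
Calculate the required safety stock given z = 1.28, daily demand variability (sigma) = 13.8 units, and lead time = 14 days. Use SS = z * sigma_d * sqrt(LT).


Formula: SS = z * sigma_d * sqrt(LT)
sqrt(LT) = sqrt(14) = 3.7417
SS = 1.28 * 13.8 * 3.7417
SS = 66.1 units

66.1 units


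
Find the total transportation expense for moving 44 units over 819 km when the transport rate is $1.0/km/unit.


TC = dist * cost * units = 819 * 1.0 * 44 = $36036.00

$36036.00


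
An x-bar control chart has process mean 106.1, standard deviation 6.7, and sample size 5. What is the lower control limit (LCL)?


LCL = 106.1 - 3 * 6.7 / sqrt(5)

97.11


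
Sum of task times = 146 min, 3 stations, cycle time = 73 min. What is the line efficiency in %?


Formula: Efficiency = Sum of Task Times / (N_stations * CT) * 100
Total station capacity = 3 stations * 73 min = 219 min
Efficiency = 146 / 219 * 100 = 66.7%

66.7%


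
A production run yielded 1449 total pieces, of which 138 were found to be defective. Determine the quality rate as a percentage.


Formula: Quality Rate = Good Pieces / Total Pieces * 100
Good pieces = 1449 - 138 = 1311
QR = 1311 / 1449 * 100 = 90.5%

90.5%


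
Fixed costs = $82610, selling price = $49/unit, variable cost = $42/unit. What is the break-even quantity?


Formula: BEQ = Fixed Costs / (Price - Variable Cost)
Contribution margin = $49 - $42 = $7/unit
BEQ = ceil($82610 / $7/unit) = ceil(11801.43) = 11802 units

11802 units


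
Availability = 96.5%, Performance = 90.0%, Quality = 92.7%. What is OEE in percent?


Formula: OEE = Availability * Performance * Quality / 10000
A * P = 96.5% * 90.0% / 100 = 86.85%
OEE = 86.85% * 92.7% / 100 = 80.5%

80.5%


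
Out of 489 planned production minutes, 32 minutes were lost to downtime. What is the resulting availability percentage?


Formula: Availability = (Planned Time - Downtime) / Planned Time * 100
Uptime = 489 - 32 = 457 min
Availability = 457 / 489 * 100 = 93.5%

93.5%


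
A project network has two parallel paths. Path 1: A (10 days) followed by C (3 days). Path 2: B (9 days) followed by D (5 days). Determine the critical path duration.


Path 1 = 10 + 3 = 13 days
Path 2 = 9 + 5 = 14 days
Duration = max(13, 14) = 14 days

14 days


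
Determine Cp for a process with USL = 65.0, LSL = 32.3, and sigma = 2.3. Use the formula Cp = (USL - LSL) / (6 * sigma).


Cp = (65.0 - 32.3) / (6 * 2.3)

2.37


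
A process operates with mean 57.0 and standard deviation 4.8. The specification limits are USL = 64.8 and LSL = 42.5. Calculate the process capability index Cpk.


Cpu = (64.8 - 57.0) / (3 * 4.8) = 0.54
Cpl = (57.0 - 42.5) / (3 * 4.8) = 1.01
Cpk = min(0.54, 1.01) = 0.54

0.54


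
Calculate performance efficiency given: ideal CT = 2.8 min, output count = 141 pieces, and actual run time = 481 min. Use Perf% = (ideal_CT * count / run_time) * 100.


Formula: Performance = (Ideal CT * Total Count) / Run Time * 100
Ideal output time = 2.8 * 141 = 394.8 min
Performance = 394.8 / 481 * 100 = 82.1%

82.1%


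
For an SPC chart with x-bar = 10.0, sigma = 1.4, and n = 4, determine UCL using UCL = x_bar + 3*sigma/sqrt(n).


UCL = 10.0 + 3 * 1.4 / sqrt(4)

12.1


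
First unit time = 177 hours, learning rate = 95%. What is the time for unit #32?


Formula: T_n = T_1 * (learning_rate)^(log2(n)) where learning_rate = rate/100
Doublings = log2(32) = 5
T_n = 177 * 0.95^5
T_n = 177 * 0.7738 = 137.0 hours

137.0 hours


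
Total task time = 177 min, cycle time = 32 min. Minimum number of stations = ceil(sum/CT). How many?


Formula: N_min = ceil(Sum of Task Times / Cycle Time)
N_min = ceil(177 min / 32 min) = ceil(5.5312)
N_min = 6 stations

6


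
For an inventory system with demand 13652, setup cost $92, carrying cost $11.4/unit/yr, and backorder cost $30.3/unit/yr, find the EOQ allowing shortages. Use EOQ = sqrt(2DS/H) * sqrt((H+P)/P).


Formula: EOQ* = sqrt(2DS/H) * sqrt((H+P)/P)
Base EOQ = sqrt(2*13652*92/11.4) = 469.41 units
Correction = sqrt((11.4+30.3)/30.3) = 1.17313
EOQ* = 469.41 * 1.17313 = 550.7 units

550.7 units


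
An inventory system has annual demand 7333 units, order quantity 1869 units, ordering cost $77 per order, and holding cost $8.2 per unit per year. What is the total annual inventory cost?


TC = 7333/1869 * 77 + 1869/2 * 8.2

$7965.01


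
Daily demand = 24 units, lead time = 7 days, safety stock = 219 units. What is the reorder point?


Formula: ROP = (Daily Demand * Lead Time) + Safety Stock
Demand during lead time = 24 * 7 = 168 units
ROP = 168 + 219 = 387 units

387 units


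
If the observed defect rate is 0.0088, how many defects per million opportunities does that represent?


DPMO = defect_rate * 1000000 = 0.0088 * 1000000

8800


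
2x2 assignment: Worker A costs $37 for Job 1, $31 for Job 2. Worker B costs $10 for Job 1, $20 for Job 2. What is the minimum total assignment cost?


Option 1: A->1 + B->2 = $37 + $20 = $57
Option 2: A->2 + B->1 = $31 + $10 = $41
Min cost = min($57, $41) = $41

$41


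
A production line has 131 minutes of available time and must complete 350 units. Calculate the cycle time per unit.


Formula: CT = Available Time / Number of Units
CT = 131 min / 350 units
CT = 0.37 min/unit

0.37 min/unit


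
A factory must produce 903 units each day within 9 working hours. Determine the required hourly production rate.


Formula: Production Rate = Daily Demand / Available Hours
Rate = 903 units/day / 9 hours/day
Rate = 100.3 units/hour

100.3 units/hour


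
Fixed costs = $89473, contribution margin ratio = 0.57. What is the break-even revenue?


Formula: BER = Fixed Costs / Contribution Margin Ratio
BER = $89473 / 0.57
BER = $156970.18 (to the nearest cent)

$156970.18


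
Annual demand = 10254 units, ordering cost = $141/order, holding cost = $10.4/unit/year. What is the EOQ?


Formula: EOQ = sqrt(2 * D * S / H)
Numerator: 2 * 10254 * 141 = 2891628
2DS/H = 2891628 / 10.4 = 278041.2
EOQ = sqrt(278041.2) = 527.3 units

527.3 units


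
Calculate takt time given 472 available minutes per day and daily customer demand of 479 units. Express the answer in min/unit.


Formula: Takt Time = Available Production Time / Customer Demand
Takt = 472 min/day / 479 units/day
Takt = 0.99 min/unit

0.99 min/unit


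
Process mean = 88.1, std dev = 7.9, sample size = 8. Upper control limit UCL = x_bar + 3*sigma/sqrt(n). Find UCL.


UCL = 88.1 + 3 * 7.9 / sqrt(8)

96.48


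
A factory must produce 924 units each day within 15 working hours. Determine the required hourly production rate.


Formula: Production Rate = Daily Demand / Available Hours
Rate = 924 units/day / 15 hours/day
Rate = 61.6 units/hour

61.6 units/hour


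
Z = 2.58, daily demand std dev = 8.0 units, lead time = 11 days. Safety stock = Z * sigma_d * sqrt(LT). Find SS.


Formula: SS = z * sigma_d * sqrt(LT)
sqrt(LT) = sqrt(11) = 3.3166
SS = 2.58 * 8.0 * 3.3166
SS = 68.5 units

68.5 units


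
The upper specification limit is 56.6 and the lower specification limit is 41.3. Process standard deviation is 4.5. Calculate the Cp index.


Cp = (56.6 - 41.3) / (6 * 4.5)

0.57


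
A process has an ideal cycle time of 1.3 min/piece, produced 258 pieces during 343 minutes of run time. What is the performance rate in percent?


Formula: Performance = (Ideal CT * Total Count) / Run Time * 100
Ideal output time = 1.3 * 258 = 335.4 min
Performance = 335.4 / 343 * 100 = 97.8%

97.8%


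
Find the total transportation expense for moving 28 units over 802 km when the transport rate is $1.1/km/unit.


TC = dist * cost * units = 802 * 1.1 * 28 = $24701.60

$24701.60


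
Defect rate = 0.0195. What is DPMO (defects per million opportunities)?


DPMO = defect_rate * 1000000 = 0.0195 * 1000000

19500


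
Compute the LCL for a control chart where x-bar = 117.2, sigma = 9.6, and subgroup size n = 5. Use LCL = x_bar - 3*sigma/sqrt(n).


LCL = 117.2 - 3 * 9.6 / sqrt(5)

104.32


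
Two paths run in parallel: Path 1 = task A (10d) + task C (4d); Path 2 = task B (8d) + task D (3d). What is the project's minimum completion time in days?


Path 1 = 10 + 4 = 14 days
Path 2 = 8 + 3 = 11 days
Duration = max(14, 11) = 14 days

14 days


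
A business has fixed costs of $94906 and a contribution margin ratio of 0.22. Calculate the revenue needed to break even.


Formula: BER = Fixed Costs / Contribution Margin Ratio
BER = $94906 / 0.22
BER = $431390.91 (to the nearest cent)

$431390.91


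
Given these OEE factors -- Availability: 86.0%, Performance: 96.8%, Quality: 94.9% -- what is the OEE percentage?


Formula: OEE = Availability * Performance * Quality / 10000
A * P = 86.0% * 96.8% / 100 = 83.25%
OEE = 83.25% * 94.9% / 100 = 79.0%

79.0%


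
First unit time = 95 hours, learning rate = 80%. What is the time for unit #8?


Formula: T_n = T_1 * (learning_rate)^(log2(n)) where learning_rate = rate/100
Doublings = log2(8) = 3
T_n = 95 * 0.8^3
T_n = 95 * 0.512 = 48.6 hours

48.6 hours


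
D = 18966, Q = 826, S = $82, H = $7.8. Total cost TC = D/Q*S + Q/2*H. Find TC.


TC = 18966/826 * 82 + 826/2 * 7.8

$5104.22


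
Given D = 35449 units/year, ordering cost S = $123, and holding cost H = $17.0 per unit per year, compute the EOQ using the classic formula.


Formula: EOQ = sqrt(2 * D * S / H)
Numerator: 2 * 35449 * 123 = 8720454
2DS/H = 8720454 / 17.0 = 512967.9
EOQ = sqrt(512967.9) = 716.2 units

716.2 units


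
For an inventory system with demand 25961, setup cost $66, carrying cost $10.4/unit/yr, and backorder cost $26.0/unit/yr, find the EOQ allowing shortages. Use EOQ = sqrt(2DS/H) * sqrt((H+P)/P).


Formula: EOQ* = sqrt(2DS/H) * sqrt((H+P)/P)
Base EOQ = sqrt(2*25961*66/10.4) = 574.03 units
Correction = sqrt((10.4+26.0)/26.0) = 1.18322
EOQ* = 574.03 * 1.18322 = 679.2 units

679.2 units


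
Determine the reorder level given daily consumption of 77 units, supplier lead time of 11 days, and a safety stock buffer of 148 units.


Formula: ROP = (Daily Demand * Lead Time) + Safety Stock
Demand during lead time = 77 * 11 = 847 units
ROP = 847 + 148 = 995 units

995 units


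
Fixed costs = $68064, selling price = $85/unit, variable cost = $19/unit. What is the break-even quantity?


Formula: BEQ = Fixed Costs / (Price - Variable Cost)
Contribution margin = $85 - $19 = $66/unit
BEQ = ceil($68064 / $66/unit) = ceil(1031.27) = 1032 units

1032 units


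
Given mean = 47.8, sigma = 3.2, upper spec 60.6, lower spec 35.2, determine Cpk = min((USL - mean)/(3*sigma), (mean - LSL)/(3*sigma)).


Cpu = (60.6 - 47.8) / (3 * 3.2) = 1.33
Cpl = (47.8 - 35.2) / (3 * 3.2) = 1.31
Cpk = min(1.33, 1.31) = 1.31

1.31


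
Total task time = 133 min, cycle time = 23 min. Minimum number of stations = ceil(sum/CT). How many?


Formula: N_min = ceil(Sum of Task Times / Cycle Time)
N_min = ceil(133 min / 23 min) = ceil(5.7826)
N_min = 6 stations

6


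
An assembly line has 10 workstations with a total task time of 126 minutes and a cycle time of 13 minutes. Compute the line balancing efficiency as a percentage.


Formula: Efficiency = Sum of Task Times / (N_stations * CT) * 100
Total station capacity = 10 stations * 13 min = 130 min
Efficiency = 126 / 130 * 100 = 96.9%

96.9%


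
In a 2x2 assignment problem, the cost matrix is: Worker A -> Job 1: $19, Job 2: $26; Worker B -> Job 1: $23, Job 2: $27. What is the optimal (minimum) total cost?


Option 1: A->1 + B->2 = $19 + $27 = $46
Option 2: A->2 + B->1 = $26 + $23 = $49
Min cost = min($46, $49) = $46

$46


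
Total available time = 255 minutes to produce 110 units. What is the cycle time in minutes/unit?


Formula: CT = Available Time / Number of Units
CT = 255 min / 110 units
CT = 2.32 min/unit

2.32 min/unit


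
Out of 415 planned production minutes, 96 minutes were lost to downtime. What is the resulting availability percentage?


Formula: Availability = (Planned Time - Downtime) / Planned Time * 100
Uptime = 415 - 96 = 319 min
Availability = 319 / 415 * 100 = 76.9%

76.9%


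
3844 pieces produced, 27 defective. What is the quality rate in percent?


Formula: Quality Rate = Good Pieces / Total Pieces * 100
Good pieces = 3844 - 27 = 3817
QR = 3817 / 3844 * 100 = 99.3%

99.3%


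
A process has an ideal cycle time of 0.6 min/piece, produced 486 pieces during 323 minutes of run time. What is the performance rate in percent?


Formula: Performance = (Ideal CT * Total Count) / Run Time * 100
Ideal output time = 0.6 * 486 = 291.6 min
Performance = 291.6 / 323 * 100 = 90.3%

90.3%


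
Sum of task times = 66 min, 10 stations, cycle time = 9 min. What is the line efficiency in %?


Formula: Efficiency = Sum of Task Times / (N_stations * CT) * 100
Total station capacity = 10 stations * 9 min = 90 min
Efficiency = 66 / 90 * 100 = 73.3%

73.3%


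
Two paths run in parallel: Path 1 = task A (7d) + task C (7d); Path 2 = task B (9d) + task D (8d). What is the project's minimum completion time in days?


Path 1 = 7 + 7 = 14 days
Path 2 = 9 + 8 = 17 days
Duration = max(14, 17) = 17 days

17 days


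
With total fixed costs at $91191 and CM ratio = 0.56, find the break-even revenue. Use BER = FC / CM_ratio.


Formula: BER = Fixed Costs / Contribution Margin Ratio
BER = $91191 / 0.56
BER = $162841.07 (to the nearest cent)

$162841.07


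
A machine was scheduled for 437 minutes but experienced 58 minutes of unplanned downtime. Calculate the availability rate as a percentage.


Formula: Availability = (Planned Time - Downtime) / Planned Time * 100
Uptime = 437 - 58 = 379 min
Availability = 379 / 437 * 100 = 86.7%

86.7%


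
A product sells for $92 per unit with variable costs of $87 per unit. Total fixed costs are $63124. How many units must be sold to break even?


Formula: BEQ = Fixed Costs / (Price - Variable Cost)
Contribution margin = $92 - $87 = $5/unit
BEQ = ceil($63124 / $5/unit) = ceil(12624.8) = 12625 units

12625 units


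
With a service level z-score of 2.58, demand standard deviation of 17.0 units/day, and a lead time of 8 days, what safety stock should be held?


Formula: SS = z * sigma_d * sqrt(LT)
sqrt(LT) = sqrt(8) = 2.8284
SS = 2.58 * 17.0 * 2.8284
SS = 124.1 units

124.1 units


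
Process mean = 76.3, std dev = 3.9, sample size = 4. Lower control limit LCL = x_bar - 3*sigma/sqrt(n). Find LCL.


LCL = 76.3 - 3 * 3.9 / sqrt(4)

70.45


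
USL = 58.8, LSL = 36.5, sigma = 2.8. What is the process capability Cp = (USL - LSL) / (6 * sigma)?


Cp = (58.8 - 36.5) / (6 * 2.8)

1.33


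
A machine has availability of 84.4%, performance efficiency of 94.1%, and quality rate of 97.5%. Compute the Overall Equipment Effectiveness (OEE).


Formula: OEE = Availability * Performance * Quality / 10000
A * P = 84.4% * 94.1% / 100 = 79.42%
OEE = 79.42% * 97.5% / 100 = 77.4%

77.4%


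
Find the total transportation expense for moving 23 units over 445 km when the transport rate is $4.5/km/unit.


TC = dist * cost * units = 445 * 4.5 * 23 = $46057.50

$46057.50


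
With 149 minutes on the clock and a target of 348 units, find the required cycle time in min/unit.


Formula: CT = Available Time / Number of Units
CT = 149 min / 348 units
CT = 0.43 min/unit

0.43 min/unit


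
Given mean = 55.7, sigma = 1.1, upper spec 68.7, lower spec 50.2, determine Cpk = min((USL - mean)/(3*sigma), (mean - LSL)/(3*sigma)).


Cpu = (68.7 - 55.7) / (3 * 1.1) = 3.94
Cpl = (55.7 - 50.2) / (3 * 1.1) = 1.67
Cpk = min(3.94, 1.67) = 1.67

1.67


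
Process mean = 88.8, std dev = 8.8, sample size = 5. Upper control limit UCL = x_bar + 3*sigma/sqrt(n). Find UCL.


UCL = 88.8 + 3 * 8.8 / sqrt(5)

100.61


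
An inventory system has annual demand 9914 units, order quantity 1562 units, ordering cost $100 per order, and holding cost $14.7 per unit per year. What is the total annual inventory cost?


TC = 9914/1562 * 100 + 1562/2 * 14.7

$12115.40


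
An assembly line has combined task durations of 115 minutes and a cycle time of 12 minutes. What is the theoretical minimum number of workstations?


Formula: N_min = ceil(Sum of Task Times / Cycle Time)
N_min = ceil(115 min / 12 min) = ceil(9.5833)
N_min = 10 stations

10


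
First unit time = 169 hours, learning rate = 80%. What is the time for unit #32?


Formula: T_n = T_1 * (learning_rate)^(log2(n)) where learning_rate = rate/100
Doublings = log2(32) = 5
T_n = 169 * 0.8^5
T_n = 169 * 0.3277 = 55.4 hours

55.4 hours


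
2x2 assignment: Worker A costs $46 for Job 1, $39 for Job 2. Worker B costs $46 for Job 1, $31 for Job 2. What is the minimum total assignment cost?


Option 1: A->1 + B->2 = $46 + $31 = $77
Option 2: A->2 + B->1 = $39 + $46 = $85
Min cost = min($77, $85) = $77

$77


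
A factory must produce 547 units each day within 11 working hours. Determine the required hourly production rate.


Formula: Production Rate = Daily Demand / Available Hours
Rate = 547 units/day / 11 hours/day
Rate = 49.7 units/hour

49.7 units/hour


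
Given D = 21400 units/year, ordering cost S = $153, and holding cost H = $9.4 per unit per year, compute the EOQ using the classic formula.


Formula: EOQ = sqrt(2 * D * S / H)
Numerator: 2 * 21400 * 153 = 6548400
2DS/H = 6548400 / 9.4 = 696638.3
EOQ = sqrt(696638.3) = 834.6 units

834.6 units


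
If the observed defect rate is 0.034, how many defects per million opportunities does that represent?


DPMO = defect_rate * 1000000 = 0.034 * 1000000

34000


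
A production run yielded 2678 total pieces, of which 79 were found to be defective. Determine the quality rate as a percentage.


Formula: Quality Rate = Good Pieces / Total Pieces * 100
Good pieces = 2678 - 79 = 2599
QR = 2599 / 2678 * 100 = 97.1%

97.1%


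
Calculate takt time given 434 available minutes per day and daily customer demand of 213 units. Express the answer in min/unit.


Formula: Takt Time = Available Production Time / Customer Demand
Takt = 434 min/day / 213 units/day
Takt = 2.04 min/unit

2.04 min/unit


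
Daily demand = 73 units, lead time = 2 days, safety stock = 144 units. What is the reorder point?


Formula: ROP = (Daily Demand * Lead Time) + Safety Stock
Demand during lead time = 73 * 2 = 146 units
ROP = 146 + 144 = 290 units

290 units


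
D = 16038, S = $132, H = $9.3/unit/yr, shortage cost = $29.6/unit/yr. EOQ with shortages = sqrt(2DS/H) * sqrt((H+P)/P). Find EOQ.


Formula: EOQ* = sqrt(2DS/H) * sqrt((H+P)/P)
Base EOQ = sqrt(2*16038*132/9.3) = 674.74 units
Correction = sqrt((9.3+29.6)/29.6) = 1.14638
EOQ* = 674.74 * 1.14638 = 773.5 units

773.5 units
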